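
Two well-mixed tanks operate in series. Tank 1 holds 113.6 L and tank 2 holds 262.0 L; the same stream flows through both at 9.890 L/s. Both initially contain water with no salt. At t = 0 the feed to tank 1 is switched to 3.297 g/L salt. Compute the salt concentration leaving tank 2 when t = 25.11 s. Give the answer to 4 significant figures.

1.325 g/L

Each tank obeys Vᵢ dCᵢ/dt = Q(Cᵢ₋₁ − Cᵢ), so τᵢ = Vᵢ/Q.
τ₁ = 113.6/9.890 = 11.4863 s; τ₂ = 262.0/9.890 = 26.4914 s.
Solving the cascade with C₁(0)=C₂(0)=0 gives C₂(t) = C_in[1 − (τ₁ e^(−t/τ₁) − τ₂ e^(−t/τ₂))/(τ₁ − τ₂)].
At t = 25.11: e^(−t/τ₁) = 0.112357, e^(−t/τ₂) = 0.387572.
C₂ = 3.297·[1 − (11.4863·0.112357 − 26.4914·0.387572)/(-15.0051)] = 3.297·0.401752 = 1.32458 g/L.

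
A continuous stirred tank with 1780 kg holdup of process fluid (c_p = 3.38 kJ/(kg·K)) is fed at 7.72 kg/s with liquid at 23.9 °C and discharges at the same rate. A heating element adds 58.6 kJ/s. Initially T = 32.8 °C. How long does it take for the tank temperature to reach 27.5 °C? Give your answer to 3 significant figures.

367 s

First-law balance (no shaft work): M c_p dT/dt = ṁ c_p (T_in − T) + 58.6.
τ = M/ṁ = 230.57 s; T_ss = T_in + Q̇/(ṁ c_p) = 26.146 °C.
T(t) = T_ss + (T₀ − T_ss) e^(−t/τ). Set T = 27.5:
e^(−t/τ) = (27.5 − 26.146)/(32.8 − 26.146) = 0.20352
t = −230.57 · ln(0.20352) = 367.07 s.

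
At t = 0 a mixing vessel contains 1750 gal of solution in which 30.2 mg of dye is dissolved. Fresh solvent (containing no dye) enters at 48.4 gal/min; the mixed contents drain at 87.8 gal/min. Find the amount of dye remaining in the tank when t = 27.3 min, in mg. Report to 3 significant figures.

Let m(t) be the amount of dye. Volume: V(t) = V₀ + (Q_in − Q_out) t = 1750 − 39.400 t; V(27.3) = 674.38 gal.
Species balance (pure solvent in): dm/dt = −Q_out · m/V(t).
Separate: dm/m = −Q_out dt/V(t) ⇒ ln(m/m₀) = −(Q_out/(Q_in−Q_out)) ln(V/V₀).
m = m₀ (V₀/V)^(Q_out/(Q_in−Q_out)) = 30.2 × (1750/674.38)^(-2.2284) = 3.6070 mg.

3.61 mg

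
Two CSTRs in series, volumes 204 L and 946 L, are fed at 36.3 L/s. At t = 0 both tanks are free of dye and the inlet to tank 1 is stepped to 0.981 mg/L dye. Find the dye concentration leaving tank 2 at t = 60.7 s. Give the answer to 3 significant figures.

Time constants: τᵢ = Vᵢ/Q for each well-mixed tank.
τ₁ = 204/36.3 = 5.6198 s; τ₂ = 946/36.3 = 26.061 s.
Solving the cascade with C₁(0)=C₂(0)=0 gives C₂(t) = C_in[1 − (τ₁ e^(−t/τ₁) − τ₂ e^(−t/τ₂))/(τ₁ − τ₂)].
At t = 60.7: e^(−t/τ₁) = 2.0379e-05, e^(−t/τ₂) = 0.097375.
C₂ = 0.981·[1 − (5.6198·2.0379e-05 − 26.061·0.097375)/(-20.441)] = 0.981·0.87586 = 0.85922 mg/L.

0.859 mg/L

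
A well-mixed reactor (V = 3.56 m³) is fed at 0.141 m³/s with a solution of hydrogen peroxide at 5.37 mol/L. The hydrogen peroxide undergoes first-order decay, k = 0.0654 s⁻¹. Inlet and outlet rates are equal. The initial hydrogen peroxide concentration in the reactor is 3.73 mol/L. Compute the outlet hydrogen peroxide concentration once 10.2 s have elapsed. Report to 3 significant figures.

V dC/dt = Q(C_in − C) − k V C.
dC/dt = (Q/V) C_in − (Q/V + k) C; effective rate a = Q/V + k = 0.039607 + 0.0654 = 0.10501 s⁻¹.
C_ss = Q C_in/(Q + kV) = 2.0255 mol/L; C(t) = C_ss + (C₀ − C_ss) e^(−a t).
C(10.2) = 2.0255 + (1.7045)·e^(−0.10501·10.2) = 2.0255 + (1.7045)·0.34264 = 2.6095 mol/L.

2.61 mol/L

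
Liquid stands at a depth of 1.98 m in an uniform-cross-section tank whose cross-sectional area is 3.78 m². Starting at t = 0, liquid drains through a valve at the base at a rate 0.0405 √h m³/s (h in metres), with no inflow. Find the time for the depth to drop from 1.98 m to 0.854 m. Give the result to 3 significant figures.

90.2 s

With no inflow, A dh/dt = −0.0405 √h.
This is separable: 2 d(√h)/dt = −0.0405/A, so √h = √h₀ − (0.0405/(2A)) t.
t = 2A(√h₀ − √h)/0.0405 = 2·3.78·(√1.98 − √0.854)/0.0405
  = 7.5600 × (1.4071 − 0.92412) / 0.0405 = 90.161 s.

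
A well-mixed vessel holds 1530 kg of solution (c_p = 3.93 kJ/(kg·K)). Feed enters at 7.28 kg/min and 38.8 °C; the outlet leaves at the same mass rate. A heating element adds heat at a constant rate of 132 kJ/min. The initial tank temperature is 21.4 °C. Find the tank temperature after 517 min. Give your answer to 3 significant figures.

M c_p dT/dt = ṁ c_p (T_in − T) + Q̇.
Rearrange: dT/dt = (T_ss − T)/τ with τ = M/ṁ = 210.16 min and T_ss = T_in + Q̇/(ṁ c_p) = 43.414 °C.
Integrating: T(t) = T_ss + (T₀ − T_ss) e^(−t/τ).
T(517) = 43.414 + (-22.014)·e^(−517/210.16) = 43.414 + (-22.014)·0.085437 = 41.533 °C.

41.5 °C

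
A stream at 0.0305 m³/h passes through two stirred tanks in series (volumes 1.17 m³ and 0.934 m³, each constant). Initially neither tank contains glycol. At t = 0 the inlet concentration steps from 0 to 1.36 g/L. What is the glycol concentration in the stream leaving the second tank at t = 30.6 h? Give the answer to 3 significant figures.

0.305 g/L

Time constants: τᵢ = Vᵢ/Q for each well-mixed tank.
τ₁ = 1.17/0.0305 = 38.361 h; τ₂ = 0.934/0.0305 = 30.623 h.
Tank 1: C₁ = C_in(1 − e^(−t/τ₁)). Tank 2 (τ₁ ≠ τ₂): C₂ = C_in[1 − (τ₁ e^(−t/τ₁) − τ₂ e^(−t/τ₂))/(τ₁ − τ₂)].
At t = 30.6: e^(−t/τ₁) = 0.45037, e^(−t/τ₂) = 0.36816.
C₂ = 1.36·[1 − (38.361·0.45037 − 30.623·0.36816)/(7.7377)] = 1.36·0.22427 = 0.30501 g/L.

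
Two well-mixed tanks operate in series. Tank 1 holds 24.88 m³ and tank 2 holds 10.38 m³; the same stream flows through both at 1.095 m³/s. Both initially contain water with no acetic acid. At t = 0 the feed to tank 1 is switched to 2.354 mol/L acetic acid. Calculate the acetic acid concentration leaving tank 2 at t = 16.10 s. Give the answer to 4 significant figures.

Each tank obeys Vᵢ dCᵢ/dt = Q(Cᵢ₋₁ − Cᵢ), so τᵢ = Vᵢ/Q.
τ₁ = 24.88/1.095 = 22.7215 s; τ₂ = 10.38/1.095 = 9.47945 s.
Tank 1: C₁ = C_in(1 − e^(−t/τ₁)). Tank 2 (τ₁ ≠ τ₂): C₂ = C_in[1 − (τ₁ e^(−t/τ₁) − τ₂ e^(−t/τ₂))/(τ₁ − τ₂)].
At t = 16.10: e^(−t/τ₁) = 0.492342, e^(−t/τ₂) = 0.182974.
C₂ = 2.354·[1 − (22.7215·0.492342 − 9.47945·0.182974)/(13.2420)] = 2.354·0.286193 = 0.673698 mol/L.

0.6737 mol/L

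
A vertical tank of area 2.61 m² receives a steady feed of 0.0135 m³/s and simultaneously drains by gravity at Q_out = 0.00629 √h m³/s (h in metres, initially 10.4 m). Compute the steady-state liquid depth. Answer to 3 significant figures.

Mass balance (ρ constant): A dh/dt = Q_in − 0.00629 √h. At steady state dh/dt = 0:
Q_in = 0.00629 √h_ss ⇒ √h_ss = 0.0135/0.00629 = 2.1463.
h_ss = 2.1463² = 4.6064 m. (Since h₀ = 10.4 m > h_ss, the level will fall toward this value.)

4.61 m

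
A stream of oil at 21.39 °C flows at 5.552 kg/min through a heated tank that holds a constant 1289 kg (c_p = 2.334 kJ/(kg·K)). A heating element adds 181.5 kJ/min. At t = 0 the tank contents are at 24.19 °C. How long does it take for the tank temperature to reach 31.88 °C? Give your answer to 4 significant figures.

Heat balance on the well-mixed liquid: M c_p dT/dt = ṁ c_p (T_in − T) + 181.5.
τ = M/ṁ = 232.169 min; T_ss = T_in + Q̇/(ṁ c_p) = 35.3964 °C.
T(t) = T_ss + (T₀ − T_ss) e^(−t/τ). Set T = 31.88:
e^(−t/τ) = (31.88 − 35.3964)/(24.19 − 35.3964) = 0.313785
t = −232.169 · ln(0.313785) = 269.095 min.

269.1 min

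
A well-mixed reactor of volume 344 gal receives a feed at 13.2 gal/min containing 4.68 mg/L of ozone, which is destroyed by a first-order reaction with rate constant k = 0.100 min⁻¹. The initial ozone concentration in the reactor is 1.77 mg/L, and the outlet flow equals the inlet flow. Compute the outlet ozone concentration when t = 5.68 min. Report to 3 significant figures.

Species balance: V dC/dt = Q C_in − Q C − k V C.
This is linear with rate a = Q/V + k = 0.13837 min⁻¹.
C_ss = Q C_in/(Q + kV) = 1.2978 mg/L; C(t) = C_ss + (C₀ − C_ss) e^(−a t).
C(5.68) = 1.2978 + (0.47218)·e^(−0.13837·5.68) = 1.2978 + (0.47218)·0.45569 = 1.5130 mg/L.

1.51 mg/L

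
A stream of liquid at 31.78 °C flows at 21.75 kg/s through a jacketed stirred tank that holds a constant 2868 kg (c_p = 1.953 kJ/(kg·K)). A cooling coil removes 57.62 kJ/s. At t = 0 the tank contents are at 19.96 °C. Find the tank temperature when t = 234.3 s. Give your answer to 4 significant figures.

28.65 °C

M c_p dT/dt = ṁ c_p (T_in − T) − Q̇.
τ = M/ṁ = 131.862 s; T_ss = T_in − Q̇/(ṁ c_p) = 31.78 − 57.62/(21.75·1.953) = 30.4235 °C.
Solution: T(t) = T_ss + (T₀ − T_ss) e^(−t/τ).
T(234.3) = 30.4235 + (-10.4635)·e^(−234.3/131.862) = 30.4235 + (-10.4635)·0.169169 = 28.6534 °C.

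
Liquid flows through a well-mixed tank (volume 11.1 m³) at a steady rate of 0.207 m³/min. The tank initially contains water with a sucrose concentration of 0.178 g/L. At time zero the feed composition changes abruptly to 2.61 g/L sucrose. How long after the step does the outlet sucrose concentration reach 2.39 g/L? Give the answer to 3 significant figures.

129 min

Mass balance on the solute (V constant): V dC/dt = Q(C_in − C), so τ = V/Q = 53.623 min.
C(t) = C_in + (C₀ − C_in) e^(−t/τ). Set C = 2.39 and solve for t:
e^(−t/τ) = (C − C_in)/(C₀ − C_in) = (2.39 − 2.61)/(0.178 − 2.61) = 0.090461
t = −τ ln(…) = 53.623 × 2.4028 = 128.85 min.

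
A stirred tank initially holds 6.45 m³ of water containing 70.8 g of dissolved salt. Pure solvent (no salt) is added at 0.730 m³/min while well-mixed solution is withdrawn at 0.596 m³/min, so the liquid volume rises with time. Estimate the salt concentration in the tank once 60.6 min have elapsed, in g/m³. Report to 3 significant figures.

Total volume: dV/dt = Q_in − Q_out = 0.13400 m³/min, so V(t) = 6.45 + 0.13400 t and V(60.6) = 14.570 m³.
Species balance (pure solvent in): dm/dt = −Q_out · m/V(t).
dm/m = −Q_out dt/(V₀ + 0.13400 t); integrating gives ln(m/m₀) = −(Q_out/(Q_in−Q_out)) ln(V/V₀).
m = m₀ (V₀/V)^(Q_out/(Q_in−Q_out)) = 70.8 × (6.45/14.570)^(4.4478) = 1.8876 g.
C = m/V = 1.8876/14.570 = 0.12955 g/m³.

0.130 g/m³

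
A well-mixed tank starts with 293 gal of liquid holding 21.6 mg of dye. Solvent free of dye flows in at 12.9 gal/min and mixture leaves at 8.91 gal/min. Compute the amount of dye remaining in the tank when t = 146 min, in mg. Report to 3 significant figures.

Total volume: dV/dt = Q_in − Q_out = 3.9900 gal/min, so V(t) = 293 + 3.9900 t and V(146) = 875.54 gal.
Species balance (pure solvent in): dm/dt = −Q_out · m/V(t).
Separate: dm/m = −Q_out dt/V(t) ⇒ ln(m/m₀) = −(Q_out/(Q_in−Q_out)) ln(V/V₀).
m = m₀ (V₀/V)^(Q_out/(Q_in−Q_out)) = 21.6 × (293/875.54)^(2.2331) = 1.8743 mg.

1.87 mg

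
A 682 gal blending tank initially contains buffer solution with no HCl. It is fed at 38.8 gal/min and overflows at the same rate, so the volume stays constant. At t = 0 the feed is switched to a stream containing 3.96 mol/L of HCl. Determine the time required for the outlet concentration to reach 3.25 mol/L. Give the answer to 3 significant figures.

Species balance: V dC/dt = Q(C_in − C) ⇒ τ = V/Q = 17.577 min.
C(t) = C_in + (C₀ − C_in) e^(−t/τ). Set C = 3.25 and solve for t:
e^(−t/τ) = (C − C_in)/(C₀ − C_in) = (3.25 − 3.96)/(0 − 3.96) = 0.17929
t = −τ ln(…) = 17.577 × 1.7187 = 30.211 min.

30.2 min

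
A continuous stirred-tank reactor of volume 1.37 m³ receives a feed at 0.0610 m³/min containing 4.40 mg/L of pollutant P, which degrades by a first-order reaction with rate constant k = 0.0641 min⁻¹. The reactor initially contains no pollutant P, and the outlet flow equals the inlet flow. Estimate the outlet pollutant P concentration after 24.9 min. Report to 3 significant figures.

Species balance: V dC/dt = Q C_in − Q C − k V C.
dC/dt = (Q/V) C_in − (Q/V + k) C; effective rate a = Q/V + k = 0.044526 + 0.0641 = 0.10863 min⁻¹.
C_ss = Q C_in/(Q + kV) = 1.8036 mg/L; C(t) = C_ss + (C₀ − C_ss) e^(−a t).
C(24.9) = 1.8036 + (-1.8036)·e^(−0.10863·24.9) = 1.8036 + (-1.8036)·0.066885 = 1.6829 mg/L.

1.68 mg/L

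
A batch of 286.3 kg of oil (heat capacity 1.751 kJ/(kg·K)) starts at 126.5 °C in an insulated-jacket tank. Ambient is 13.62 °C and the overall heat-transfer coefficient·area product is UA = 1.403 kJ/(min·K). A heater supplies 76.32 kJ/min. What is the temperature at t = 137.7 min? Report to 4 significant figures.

107.8 °C

Unsteady energy balance on the tank contents: M c_p dT/dt = −UA(T − T_amb) + Q̇.
dT/dt = (T_ss − T)/τ with T_ss = T_amb + Q̇/UA = 13.62 + 76.32/1.403 = 68.0177 °C, τ = M c_p/UA = 286.3·1.751/1.403 = 357.314 min.
This is linear first-order; T(t) = T_ss + (T₀ − T_ss) e^(−t/τ).
T(137.7) = 68.0177 + (58.4823)·0.680195 = 107.797 °C.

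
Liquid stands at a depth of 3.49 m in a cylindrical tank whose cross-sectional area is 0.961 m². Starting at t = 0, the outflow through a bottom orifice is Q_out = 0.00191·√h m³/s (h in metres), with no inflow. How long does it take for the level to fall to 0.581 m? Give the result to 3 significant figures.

1110 s

With no inflow, A dh/dt = −0.00191 √h.
This is separable: 2 d(√h)/dt = −0.00191/A, so √h = √h₀ − (0.00191/(2A)) t.
t = 2A(√h₀ − √h)/0.00191 = 2·0.961·(√3.49 − √0.581)/0.00191
  = 1.9220 × (1.8682 − 0.76223) / 0.00191 = 1112.9 s.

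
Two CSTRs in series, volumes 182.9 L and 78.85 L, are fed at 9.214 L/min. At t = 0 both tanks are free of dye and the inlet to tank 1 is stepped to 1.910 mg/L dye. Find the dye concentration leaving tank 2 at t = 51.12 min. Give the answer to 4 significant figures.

Each tank obeys Vᵢ dCᵢ/dt = Q(Cᵢ₋₁ − Cᵢ), so τᵢ = Vᵢ/Q.
τ₁ = 182.9/9.214 = 19.8502 min; τ₂ = 78.85/9.214 = 8.55763 min.
Tank 1: C₁ = C_in(1 − e^(−t/τ₁)). Tank 2 (τ₁ ≠ τ₂): C₂ = C_in[1 − (τ₁ e^(−t/τ₁) − τ₂ e^(−t/τ₂))/(τ₁ − τ₂)].
At t = 51.12: e^(−t/τ₁) = 0.0761321, e^(−t/τ₂) = 0.00254502.
C₂ = 1.910·[1 − (19.8502·0.0761321 − 8.55763·0.00254502)/(11.2926)] = 1.910·0.868103 = 1.65808 mg/L.

1.658 mg/L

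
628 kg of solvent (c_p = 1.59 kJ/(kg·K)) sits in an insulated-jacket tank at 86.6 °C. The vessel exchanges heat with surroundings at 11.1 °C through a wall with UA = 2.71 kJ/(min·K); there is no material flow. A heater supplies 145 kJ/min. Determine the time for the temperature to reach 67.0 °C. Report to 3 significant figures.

Unsteady energy balance on the tank contents: M c_p dT/dt = −UA(T − T_amb) + Q̇.
τ = M c_p/UA = 368.46 min; T_ss = T_amb + Q̇/UA = 11.1 + 145/2.71 = 64.606 °C.
T(t) = T_ss + (T₀ − T_ss)e^(−t/τ); set T = 67.0:
t = −τ ln[(T − T_ss)/(T₀ − T_ss)] = −368.46 · ln(0.10887) = 817.10 min.

817 min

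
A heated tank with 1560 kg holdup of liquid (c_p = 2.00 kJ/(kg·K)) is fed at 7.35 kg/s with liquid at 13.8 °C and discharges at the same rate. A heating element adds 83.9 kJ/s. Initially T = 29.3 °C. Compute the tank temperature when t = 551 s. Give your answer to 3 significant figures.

20.2 °C

Energy balance: M c_p dT/dt = ṁ c_p (T_in − T) + 83.9.
Rearrange: dT/dt = (T_ss − T)/τ with τ = M/ṁ = 212.24 s and T_ss = T_in + Q̇/(ṁ c_p) = 19.507 °C.
Integrating: T(t) = T_ss + (T₀ − T_ss) e^(−t/τ).
T(551) = 19.507 + (9.7925)·e^(−551/212.24) = 19.507 + (9.7925)·0.074567 = 20.238 °C.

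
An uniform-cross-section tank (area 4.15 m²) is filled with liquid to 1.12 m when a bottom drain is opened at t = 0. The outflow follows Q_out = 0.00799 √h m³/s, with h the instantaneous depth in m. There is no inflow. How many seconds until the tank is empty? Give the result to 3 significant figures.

1100 s

Accumulation of liquid (constant cross-section A): A dh/dt = −0.00799 √h.
Separate and integrate: 2(√h − √h₀) = −(0.00799/A) t.
Tank is empty when √h = 0: t_empty = 2A√h₀/0.00799.
t_empty = 2·4.15·√1.12/0.00799 = 8.3000·1.0583/0.00799 = 1099.4 s.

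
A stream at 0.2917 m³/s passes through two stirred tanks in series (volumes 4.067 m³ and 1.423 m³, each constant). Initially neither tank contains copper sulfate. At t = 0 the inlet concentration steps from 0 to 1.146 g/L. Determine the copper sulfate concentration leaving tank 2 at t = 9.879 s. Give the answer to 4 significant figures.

Each tank obeys Vᵢ dCᵢ/dt = Q(Cᵢ₋₁ − Cᵢ), so τᵢ = Vᵢ/Q.
τ₁ = 4.067/0.2917 = 13.9424 s; τ₂ = 1.423/0.2917 = 4.87830 s.
Tank 1: C₁ = C_in(1 − e^(−t/τ₁)). Tank 2 (τ₁ ≠ τ₂): C₂ = C_in[1 − (τ₁ e^(−t/τ₁) − τ₂ e^(−t/τ₂))/(τ₁ − τ₂)].
At t = 9.879: e^(−t/τ₁) = 0.492354, e^(−t/τ₂) = 0.131982.
C₂ = 1.146·[1 − (13.9424·0.492354 − 4.87830·0.131982)/(9.06411)] = 1.146·0.313694 = 0.359493 g/L.

0.3595 g/L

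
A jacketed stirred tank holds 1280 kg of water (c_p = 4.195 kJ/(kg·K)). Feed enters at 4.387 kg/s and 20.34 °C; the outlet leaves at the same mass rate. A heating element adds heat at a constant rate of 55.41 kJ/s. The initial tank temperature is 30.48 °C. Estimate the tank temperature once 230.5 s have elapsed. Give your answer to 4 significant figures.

26.59 °C

Unsteady energy balance on the tank contents: M c_p dT/dt = ṁ c_p (T_in − T) + 55.41.
Rearrange: dT/dt = (T_ss − T)/τ with τ = M/ṁ = 291.771 s and T_ss = T_in + Q̇/(ṁ c_p) = 23.3508 °C.
Solution: T(t) = T_ss + (T₀ − T_ss) e^(−t/τ).
T(230.5) = 23.3508 + (7.12915)·e^(−230.5/291.771) = 23.3508 + (7.12915)·0.453844 = 26.5864 °C.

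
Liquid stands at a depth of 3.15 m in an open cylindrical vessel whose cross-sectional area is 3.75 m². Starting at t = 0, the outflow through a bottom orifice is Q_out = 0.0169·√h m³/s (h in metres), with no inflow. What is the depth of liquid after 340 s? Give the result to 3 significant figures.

1.02 m

With no inflow, A dh/dt = −0.0169 √h.
∫ h^(−1/2) dh = −(0.0169/A) ∫ dt, giving 2√h = 2√h₀ − (0.0169/A) t.
√h = √3.15 − 0.0169·340/(2·3.75) = 1.7748 − 0.76613 = 1.0087.
h = 1.0087² = 1.0175 m.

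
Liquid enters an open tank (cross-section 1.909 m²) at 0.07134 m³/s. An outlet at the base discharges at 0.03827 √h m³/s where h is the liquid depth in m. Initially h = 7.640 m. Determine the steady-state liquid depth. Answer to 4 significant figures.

3.475 m

Level balance: A dh/dt = 0.07134 − 0.03827 √h. Setting dh/dt = 0:
Q_in = 0.03827 √h_ss ⇒ √h_ss = 0.07134/0.03827 = 1.86412.
h_ss = 1.86412² = 3.47496 m. (Since h₀ = 7.640 m > h_ss, the level will fall toward this value.)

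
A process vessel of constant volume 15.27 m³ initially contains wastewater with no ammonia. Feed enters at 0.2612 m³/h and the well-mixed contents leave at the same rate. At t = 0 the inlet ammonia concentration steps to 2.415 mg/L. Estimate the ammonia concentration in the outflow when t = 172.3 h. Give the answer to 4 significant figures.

2.288 mg/L

Unsteady species balance (constant V, well mixed): V dC/dt = Q(C_in − C).
So dC/dt = (C_in − C)/τ with τ = V/Q = 15.27/0.2612 = 58.4609 h.
Solution: C(t) = C_in + (C₀ − C_in) e^(−t/τ).
C(172.3) = 2.415 + (0 − 2.415)·e^(−172.3/58.4609) = 2.415 + (-2.41500)·0.0524830 = 2.28825 mg/L.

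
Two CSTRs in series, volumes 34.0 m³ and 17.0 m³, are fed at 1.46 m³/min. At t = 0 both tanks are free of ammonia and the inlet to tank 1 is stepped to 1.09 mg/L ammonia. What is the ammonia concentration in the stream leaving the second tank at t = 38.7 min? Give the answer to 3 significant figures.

Each tank obeys Vᵢ dCᵢ/dt = Q(Cᵢ₋₁ − Cᵢ), so τᵢ = Vᵢ/Q.
τ₁ = 34.0/1.46 = 23.288 min; τ₂ = 17.0/1.46 = 11.644 min.
Tank 1: C₁ = C_in(1 − e^(−t/τ₁)). Tank 2 (τ₁ ≠ τ₂): C₂ = C_in[1 − (τ₁ e^(−t/τ₁) − τ₂ e^(−t/τ₂))/(τ₁ − τ₂)].
At t = 38.7: e^(−t/τ₁) = 0.18979, e^(−t/τ₂) = 0.036021.
C₂ = 1.09·[1 − (23.288·0.18979 − 11.644·0.036021)/(11.644)] = 1.09·0.65644 = 0.71552 mg/L.

0.716 mg/L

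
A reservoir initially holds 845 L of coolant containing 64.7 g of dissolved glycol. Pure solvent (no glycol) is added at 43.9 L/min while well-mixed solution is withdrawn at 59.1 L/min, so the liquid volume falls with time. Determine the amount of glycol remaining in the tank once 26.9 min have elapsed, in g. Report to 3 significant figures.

4.94 g

Total volume: dV/dt = Q_in − Q_out = -15.200 L/min, so V(t) = 845 − 15.200 t and V(26.9) = 436.12 L.
No glycol enters, so dm/dt = −Q_out · (m/V).
dm/m = −Q_out dt/(V₀ − 15.200 t); integrating gives ln(m/m₀) = −(Q_out/(Q_in−Q_out)) ln(V/V₀).
m = m₀ (V₀/V)^(Q_out/(Q_in−Q_out)) = 64.7 × (845/436.12)^(-3.8882) = 4.9434 g.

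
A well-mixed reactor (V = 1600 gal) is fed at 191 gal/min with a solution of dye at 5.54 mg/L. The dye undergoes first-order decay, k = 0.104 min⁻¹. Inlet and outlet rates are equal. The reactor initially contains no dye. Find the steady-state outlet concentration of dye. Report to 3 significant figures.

Species balance: V dC/dt = Q C_in − Q C − k V C.
Steady state (dC/dt = 0): C_ss = Q C_in/(Q + kV) = C_in/(1 + kV/Q).
C_ss = 191·5.54/(191 + 0.104·1600) = 1058.1/357.40 = 2.9607 mg/L.

2.96 mg/L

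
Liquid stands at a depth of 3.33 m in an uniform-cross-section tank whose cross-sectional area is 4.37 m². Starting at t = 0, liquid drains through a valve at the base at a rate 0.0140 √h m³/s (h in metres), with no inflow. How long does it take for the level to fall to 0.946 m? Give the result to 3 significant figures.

532 s

With no inflow, A dh/dt = −0.0140 √h.
Separate and integrate: 2(√h − √h₀) = −(0.0140/A) t.
t = 2A(√h₀ − √h)/0.0140 = 2·4.37·(√3.33 − √0.946)/0.0140
  = 8.7400 × (1.8248 − 0.97263) / 0.0140 = 532.02 s.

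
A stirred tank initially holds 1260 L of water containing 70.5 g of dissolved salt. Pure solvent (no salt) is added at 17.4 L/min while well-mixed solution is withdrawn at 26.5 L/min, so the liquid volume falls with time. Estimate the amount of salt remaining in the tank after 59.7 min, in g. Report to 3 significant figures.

Let m(t) be the amount of salt. Volume: V(t) = V₀ + (Q_in − Q_out) t = 1260 − 9.1000 t; V(59.7) = 716.73 L.
Solute balance: dm/dt = 0 − Q_out C = −Q_out m/V(t).
Separate: dm/m = −Q_out dt/V(t) ⇒ ln(m/m₀) = −(Q_out/(Q_in−Q_out)) ln(V/V₀).
m = m₀ (V₀/V)^(Q_out/(Q_in−Q_out)) = 70.5 × (1260/716.73)^(-2.9121) = 13.636 g.

13.6 g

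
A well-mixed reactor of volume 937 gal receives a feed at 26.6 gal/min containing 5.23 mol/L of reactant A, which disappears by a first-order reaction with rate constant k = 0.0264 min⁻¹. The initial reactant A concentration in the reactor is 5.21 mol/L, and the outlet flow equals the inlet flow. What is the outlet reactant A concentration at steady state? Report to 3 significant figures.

Accumulation = in − out − consumed: V dC/dt = Q C_in − Q C − k V C.
Steady state (dC/dt = 0): C_ss = Q C_in/(Q + kV) = C_in/(1 + kV/Q).
C_ss = 26.6·5.23/(26.6 + 0.0264·937) = 139.12/51.337 = 2.7099 mol/L.

2.71 mol/L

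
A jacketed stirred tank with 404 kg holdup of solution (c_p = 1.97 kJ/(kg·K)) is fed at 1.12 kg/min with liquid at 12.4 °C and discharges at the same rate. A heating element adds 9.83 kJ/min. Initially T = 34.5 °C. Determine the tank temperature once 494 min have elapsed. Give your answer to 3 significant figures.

M c_p dT/dt = ṁ c_p (T_in − T) + Q̇.
τ = M/ṁ = 360.71 min; T_ss = T_in + Q̇/(ṁ c_p) = 12.4 + 9.83/(1.12·1.97) = 16.855 °C.
T approaches T_ss exponentially: T(t) = T_ss + (T₀ − T_ss) e^(−t/τ).
T(494) = 16.855 + (17.645)·e^(−494/360.71) = 16.855 + (17.645)·0.25423 = 21.341 °C.

21.3 °C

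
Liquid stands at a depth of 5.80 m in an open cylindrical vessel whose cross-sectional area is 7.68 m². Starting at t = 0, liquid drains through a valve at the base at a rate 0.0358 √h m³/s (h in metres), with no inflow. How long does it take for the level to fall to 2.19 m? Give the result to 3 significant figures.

With no inflow, A dh/dt = −0.0358 √h.
∫ h^(−1/2) dh = −(0.0358/A) ∫ dt, giving 2√h = 2√h₀ − (0.0358/A) t.
t = 2A(√h₀ − √h)/0.0358 = 2·7.68·(√5.80 − √2.19)/0.0358
  = 15.360 × (2.4083 − 1.4799) / 0.0358 = 398.35 s.

398 s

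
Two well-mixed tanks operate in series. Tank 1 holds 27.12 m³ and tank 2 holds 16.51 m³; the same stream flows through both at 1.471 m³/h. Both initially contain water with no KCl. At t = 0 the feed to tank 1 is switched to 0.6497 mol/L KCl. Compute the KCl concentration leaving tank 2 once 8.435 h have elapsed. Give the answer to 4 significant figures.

Species balance on tank i: dCᵢ/dt = (Cᵢ₋₁ − Cᵢ)/τᵢ with τᵢ = Vᵢ/Q.
τ₁ = 27.12/1.471 = 18.4364 h; τ₂ = 16.51/1.471 = 11.2237 h.
Solving the cascade with C₁(0)=C₂(0)=0 gives C₂(t) = C_in[1 − (τ₁ e^(−t/τ₁) − τ₂ e^(−t/τ₂))/(τ₁ − τ₂)].
At t = 8.435: e^(−t/τ₁) = 0.632853, e^(−t/τ₂) = 0.471641.
C₂ = 0.6497·[1 − (18.4364·0.632853 − 11.2237·0.471641)/(7.21278)] = 0.6497·0.116289 = 0.0755532 mol/L.

0.07555 mol/L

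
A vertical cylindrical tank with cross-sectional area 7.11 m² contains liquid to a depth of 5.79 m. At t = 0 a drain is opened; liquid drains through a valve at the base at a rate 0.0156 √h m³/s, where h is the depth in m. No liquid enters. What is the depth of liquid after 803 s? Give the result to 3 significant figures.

A dh/dt = −Q_out = −0.0156 √h.
Separate and integrate: 2(√h − √h₀) = −(0.0156/A) t.
√h = √5.79 − 0.0156·803/(2·7.11) = 2.4062 − 0.88093 = 1.5253.
h = 1.5253² = 2.3266 m.

2.33 m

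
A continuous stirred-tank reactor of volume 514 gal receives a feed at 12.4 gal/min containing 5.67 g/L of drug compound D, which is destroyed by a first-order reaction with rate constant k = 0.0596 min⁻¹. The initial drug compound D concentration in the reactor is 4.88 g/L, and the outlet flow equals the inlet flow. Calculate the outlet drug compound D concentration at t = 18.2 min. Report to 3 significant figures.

2.34 g/L

Accumulation = in − out − consumed: V dC/dt = Q C_in − Q C − k V C.
dC/dt = (Q/V) C_in − (Q/V + k) C; effective rate a = Q/V + k = 0.024125 + 0.0596 = 0.083725 min⁻¹.
C_ss = Q C_in/(Q + kV) = 1.6338 g/L; C(t) = C_ss + (C₀ − C_ss) e^(−a t).
C(18.2) = 1.6338 + (3.2462)·e^(−0.083725·18.2) = 1.6338 + (3.2462)·0.21789 = 2.3411 g/L.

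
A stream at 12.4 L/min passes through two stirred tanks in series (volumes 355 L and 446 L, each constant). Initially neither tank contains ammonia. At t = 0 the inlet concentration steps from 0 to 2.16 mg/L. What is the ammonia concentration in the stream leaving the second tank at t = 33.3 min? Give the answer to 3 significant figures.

0.599 mg/L

Species balance on tank i: dCᵢ/dt = (Cᵢ₋₁ − Cᵢ)/τᵢ with τᵢ = Vᵢ/Q.
τ₁ = 355/12.4 = 28.629 min; τ₂ = 446/12.4 = 35.968 min.
Tank 1: C₁ = C_in(1 − e^(−t/τ₁)). Tank 2 (τ₁ ≠ τ₂): C₂ = C_in[1 − (τ₁ e^(−t/τ₁) − τ₂ e^(−t/τ₂))/(τ₁ − τ₂)].
At t = 33.3: e^(−t/τ₁) = 0.31250, e^(−t/τ₂) = 0.39620.
C₂ = 2.16·[1 − (28.629·0.31250 − 35.968·0.39620)/(-7.3387)] = 2.16·0.27726 = 0.59888 mg/L.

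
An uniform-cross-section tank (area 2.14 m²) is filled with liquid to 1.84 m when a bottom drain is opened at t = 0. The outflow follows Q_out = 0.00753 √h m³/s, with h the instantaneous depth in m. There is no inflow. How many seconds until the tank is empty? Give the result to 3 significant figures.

771 s

With no inflow, A dh/dt = −0.00753 √h.
∫ h^(−1/2) dh = −(0.00753/A) ∫ dt, giving 2√h = 2√h₀ − (0.00753/A) t.
Set h = 0: 2√h₀ = (0.00753/A) t_empty ⇒ t_empty = 2A√h₀/0.00753.
t_empty = 2·2.14·√1.84/0.00753 = 4.2800·1.3565/0.00753 = 771.01 s.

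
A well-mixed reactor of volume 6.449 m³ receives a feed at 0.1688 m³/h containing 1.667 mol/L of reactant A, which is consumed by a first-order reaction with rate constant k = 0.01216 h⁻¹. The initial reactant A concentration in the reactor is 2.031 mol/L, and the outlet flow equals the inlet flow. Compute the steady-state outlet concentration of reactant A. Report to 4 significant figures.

Species balance: V dC/dt = Q C_in − Q C − k V C.
Steady state (dC/dt = 0): C_ss = Q C_in/(Q + kV) = C_in/(1 + kV/Q).
C_ss = 0.1688·1.667/(0.1688 + 0.01216·6.449) = 0.281390/0.247220 = 1.13822 mol/L.

1.138 mol/L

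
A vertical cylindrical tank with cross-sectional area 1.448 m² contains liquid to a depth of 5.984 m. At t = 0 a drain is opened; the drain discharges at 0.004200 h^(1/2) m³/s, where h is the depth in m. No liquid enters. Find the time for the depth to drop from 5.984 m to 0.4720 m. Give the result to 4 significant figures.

With no inflow, A dh/dt = −0.004200 √h.
This is separable: 2 d(√h)/dt = −0.004200/A, so √h = √h₀ − (0.004200/(2A)) t.
t = 2A(√h₀ − √h)/0.004200 = 2·1.448·(√5.984 − √0.4720)/0.004200
  = 2.89600 × (2.44622 − 0.687023) / 0.004200 = 1213.01 s.

1213 s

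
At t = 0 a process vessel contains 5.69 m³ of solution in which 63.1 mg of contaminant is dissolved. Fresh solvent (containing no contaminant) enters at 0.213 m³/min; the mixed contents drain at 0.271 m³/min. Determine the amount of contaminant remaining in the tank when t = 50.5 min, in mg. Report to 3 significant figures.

Let m(t) be the amount of contaminant. Volume: V(t) = V₀ + (Q_in − Q_out) t = 5.69 − 0.058000 t; V(50.5) = 2.7610 m³.
No contaminant enters, so dm/dt = −Q_out · (m/V).
Separate: dm/m = −Q_out dt/V(t) ⇒ ln(m/m₀) = −(Q_out/(Q_in−Q_out)) ln(V/V₀).
m = m₀ (V₀/V)^(Q_out/(Q_in−Q_out)) = 63.1 × (5.69/2.7610)^(-4.6724) = 2.1512 mg.

2.15 mg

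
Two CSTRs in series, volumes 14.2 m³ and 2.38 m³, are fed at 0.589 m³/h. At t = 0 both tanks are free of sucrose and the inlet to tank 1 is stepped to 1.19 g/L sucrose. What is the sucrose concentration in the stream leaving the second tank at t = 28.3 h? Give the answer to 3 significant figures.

Time constants: τᵢ = Vᵢ/Q for each well-mixed tank.
τ₁ = 14.2/0.589 = 24.109 h; τ₂ = 2.38/0.589 = 4.0407 h.
Solving the cascade with C₁(0)=C₂(0)=0 gives C₂(t) = C_in[1 − (τ₁ e^(−t/τ₁) − τ₂ e^(−t/τ₂))/(τ₁ − τ₂)].
At t = 28.3: e^(−t/τ₁) = 0.30917, e^(−t/τ₂) = 0.00090855.
C₂ = 1.19·[1 − (24.109·0.30917 − 4.0407·0.00090855)/(20.068)] = 1.19·0.62876 = 0.74822 g/L.

0.748 g/L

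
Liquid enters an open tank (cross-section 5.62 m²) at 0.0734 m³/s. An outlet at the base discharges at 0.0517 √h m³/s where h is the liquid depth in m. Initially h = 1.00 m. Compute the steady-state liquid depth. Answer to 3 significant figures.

2.02 m

Unsteady balance on liquid volume: A dh/dt = Q_in − 0.0517 √h. At steady state dh/dt = 0:
Q_in = 0.0517 √h_ss ⇒ √h_ss = 0.0734/0.0517 = 1.4197.
h_ss = 1.4197² = 2.0156 m. (Since h₀ = 1.00 m < h_ss, the level will rise toward this value.)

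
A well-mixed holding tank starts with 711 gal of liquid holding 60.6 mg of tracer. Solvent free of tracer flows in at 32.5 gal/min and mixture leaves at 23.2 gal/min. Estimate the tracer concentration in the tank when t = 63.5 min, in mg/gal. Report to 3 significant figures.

Let m(t) be the amount of tracer. Volume: V(t) = V₀ + (Q_in − Q_out) t = 711 + 9.3000 t; V(63.5) = 1301.6 gal.
Species balance (pure solvent in): dm/dt = −Q_out · m/V(t).
dm/m = −Q_out dt/(V₀ + 9.3000 t); integrating gives ln(m/m₀) = −(Q_out/(Q_in−Q_out)) ln(V/V₀).
m = m₀ (V₀/V)^(Q_out/(Q_in−Q_out)) = 60.6 × (711/1301.6)^(2.4946) = 13.409 mg.
C = m/V = 13.409/1301.6 = 0.010303 mg/gal.

0.0103 mg/gal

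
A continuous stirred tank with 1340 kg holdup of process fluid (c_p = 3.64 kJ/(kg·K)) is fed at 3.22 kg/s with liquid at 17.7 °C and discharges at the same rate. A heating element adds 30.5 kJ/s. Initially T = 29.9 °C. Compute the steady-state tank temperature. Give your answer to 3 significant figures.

M c_p dT/dt = ṁ c_p (T_in − T) + Q̇.
At steady state dT/dt = 0 ⇒ T_ss = T_in + Q̇/(ṁ c_p) = 17.7 + 30.5/(3.22·3.64) = 20.302 °C.

20.3 °C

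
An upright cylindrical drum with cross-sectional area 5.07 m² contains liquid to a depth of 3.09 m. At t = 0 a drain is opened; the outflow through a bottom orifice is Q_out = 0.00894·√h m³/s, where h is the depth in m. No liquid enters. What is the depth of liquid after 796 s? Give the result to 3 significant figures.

1.12 m

Unsteady balance on liquid volume: A dh/dt = −0.00894 √h.
Separate and integrate: 2(√h − √h₀) = −(0.00894/A) t.
√h = √3.09 − 0.00894·796/(2·5.07) = 1.7578 − 0.70180 = 1.0560.
h = 1.0560² = 1.1152 m.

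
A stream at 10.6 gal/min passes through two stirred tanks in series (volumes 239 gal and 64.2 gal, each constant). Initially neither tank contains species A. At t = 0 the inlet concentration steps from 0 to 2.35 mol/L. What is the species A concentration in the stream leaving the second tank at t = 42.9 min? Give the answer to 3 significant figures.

Species balance on tank i: dCᵢ/dt = (Cᵢ₋₁ − Cᵢ)/τᵢ with τᵢ = Vᵢ/Q.
τ₁ = 239/10.6 = 22.547 min; τ₂ = 64.2/10.6 = 6.0566 min.
Tank 1: C₁ = C_in(1 − e^(−t/τ₁)). Tank 2 (τ₁ ≠ τ₂): C₂ = C_in[1 − (τ₁ e^(−t/τ₁) − τ₂ e^(−t/τ₂))/(τ₁ − τ₂)].
At t = 42.9: e^(−t/τ₁) = 0.14917, e^(−t/τ₂) = 0.00083910.
C₂ = 2.35·[1 − (22.547·0.14917 − 6.0566·0.00083910)/(16.491)] = 2.35·0.79635 = 1.8714 mol/L.

1.87 mol/L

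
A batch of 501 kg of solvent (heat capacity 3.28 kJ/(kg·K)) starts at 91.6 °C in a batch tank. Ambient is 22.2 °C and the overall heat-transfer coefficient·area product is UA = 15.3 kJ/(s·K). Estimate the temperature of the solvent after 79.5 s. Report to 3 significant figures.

55.3 °C

M c_p dT/dt = −UA(T − T_amb).
dT/dt = (T_ss − T)/τ with T_ss = T_amb = 22.200 °C, τ = M c_p/UA = 501·3.28/15.3 = 107.40 s.
This is linear first-order; T(t) = T_ss + (T₀ − T_ss) e^(−t/τ).
T(79.5) = 22.200 + (69.400)·0.47702 = 55.305 °C.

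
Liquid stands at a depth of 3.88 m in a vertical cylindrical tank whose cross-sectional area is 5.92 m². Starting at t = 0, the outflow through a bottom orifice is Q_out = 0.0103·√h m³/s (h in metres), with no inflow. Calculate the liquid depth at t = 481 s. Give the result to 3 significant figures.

With no inflow, A dh/dt = −0.0103 √h.
This is separable: 2 d(√h)/dt = −0.0103/A, so √h = √h₀ − (0.0103/(2A)) t.
√h = √3.88 − 0.0103·481/(2·5.92) = 1.9698 − 0.41844 = 1.5513.
h = 1.5513² = 2.4066 m.

2.41 m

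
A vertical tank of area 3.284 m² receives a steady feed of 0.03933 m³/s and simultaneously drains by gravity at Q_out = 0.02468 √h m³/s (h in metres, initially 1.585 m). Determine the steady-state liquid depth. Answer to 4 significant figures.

A dh/dt = Q_in − 0.02468 √h. Steady state requires inflow = outflow:
Q_in = 0.02468 √h_ss ⇒ √h_ss = 0.03933/0.02468 = 1.59360.
h_ss = 1.59360² = 2.53955 m. (Since h₀ = 1.585 m < h_ss, the level will rise toward this value.)

2.540 m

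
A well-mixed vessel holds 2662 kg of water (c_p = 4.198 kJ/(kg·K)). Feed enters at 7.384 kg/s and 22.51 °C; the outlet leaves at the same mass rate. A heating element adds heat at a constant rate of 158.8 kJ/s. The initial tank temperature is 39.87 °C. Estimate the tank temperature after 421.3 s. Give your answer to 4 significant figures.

31.44 °C

M c_p dT/dt = ṁ c_p (T_in − T) + Q̇.
τ = M/ṁ = 360.509 s; T_ss = T_in + Q̇/(ṁ c_p) = 22.51 + 158.8/(7.384·4.198) = 27.6329 °C.
Solution: T(t) = T_ss + (T₀ − T_ss) e^(−t/τ).
T(421.3) = 27.6329 + (12.2371)·e^(−421.3/360.509) = 27.6329 + (12.2371)·0.310794 = 31.4361 °C.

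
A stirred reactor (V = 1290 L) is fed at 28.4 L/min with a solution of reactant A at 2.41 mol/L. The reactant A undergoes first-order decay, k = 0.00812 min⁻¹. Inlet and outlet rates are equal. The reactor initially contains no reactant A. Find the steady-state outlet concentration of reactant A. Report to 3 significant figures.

V dC/dt = Q(C_in − C) − k V C.
Steady state (dC/dt = 0): C_ss = Q C_in/(Q + kV) = C_in/(1 + kV/Q).
C_ss = 28.4·2.41/(28.4 + 0.00812·1290) = 68.444/38.875 = 1.7606 mol/L.

1.76 mol/L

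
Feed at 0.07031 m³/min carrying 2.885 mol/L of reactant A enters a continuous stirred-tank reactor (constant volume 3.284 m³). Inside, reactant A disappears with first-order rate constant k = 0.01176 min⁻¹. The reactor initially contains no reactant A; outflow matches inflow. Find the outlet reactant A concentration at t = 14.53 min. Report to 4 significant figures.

Accumulation = in − out − consumed: V dC/dt = Q C_in − Q C − k V C.
dC/dt = (Q/V) C_in − (Q/V + k) C; effective rate a = Q/V + k = 0.0214099 + 0.01176 = 0.0331699 min⁻¹.
C_ss = Q C_in/(Q + kV) = 1.86216 mol/L; C(t) = C_ss + (C₀ − C_ss) e^(−a t).
C(14.53) = 1.86216 + (-1.86216)·e^(−0.0331699·14.53) = 1.86216 + (-1.86216)·0.617573 = 0.712139 mol/L.

0.7121 mol/L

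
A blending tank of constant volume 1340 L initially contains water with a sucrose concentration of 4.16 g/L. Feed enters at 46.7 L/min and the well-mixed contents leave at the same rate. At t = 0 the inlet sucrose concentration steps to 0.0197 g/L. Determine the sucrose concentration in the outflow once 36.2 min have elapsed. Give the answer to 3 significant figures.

1.19 g/L

Unsteady species balance (constant V, well mixed): V dC/dt = Q(C_in − C).
So dC/dt = (C_in − C)/τ with τ = V/Q = 1340/46.7 = 28.694 min.
Solution: C(t) = C_in + (C₀ − C_in) e^(−t/τ).
C(36.2) = 0.0197 + (4.16 − 0.0197)·e^(−36.2/28.694) = 0.0197 + (4.1403)·0.28320 = 1.1922 g/L.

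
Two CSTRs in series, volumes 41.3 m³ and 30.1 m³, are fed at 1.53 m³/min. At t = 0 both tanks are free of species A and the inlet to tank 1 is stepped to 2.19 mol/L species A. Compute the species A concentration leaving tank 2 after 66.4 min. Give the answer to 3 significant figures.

1.70 mol/L

Each tank obeys Vᵢ dCᵢ/dt = Q(Cᵢ₋₁ − Cᵢ), so τᵢ = Vᵢ/Q.
τ₁ = 41.3/1.53 = 26.993 min; τ₂ = 30.1/1.53 = 19.673 min.
Solving the cascade with C₁(0)=C₂(0)=0 gives C₂(t) = C_in[1 − (τ₁ e^(−t/τ₁) − τ₂ e^(−t/τ₂))/(τ₁ − τ₂)].
At t = 66.4: e^(−t/τ₁) = 0.085447, e^(−t/τ₂) = 0.034213.
C₂ = 2.19·[1 − (26.993·0.085447 − 19.673·0.034213)/(7.3203)] = 2.19·0.77686 = 1.7013 mol/L.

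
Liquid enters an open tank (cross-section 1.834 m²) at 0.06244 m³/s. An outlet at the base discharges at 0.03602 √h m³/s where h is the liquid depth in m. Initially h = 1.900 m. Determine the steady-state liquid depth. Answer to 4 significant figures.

3.005 m

Accumulation of liquid (constant cross-section A): A dh/dt = Q_in − 0.03602 √h. At steady state dh/dt = 0:
Q_in = 0.03602 √h_ss ⇒ √h_ss = 0.06244/0.03602 = 1.73348.
h_ss = 1.73348² = 3.00496 m. (Since h₀ = 1.900 m < h_ss, the level will rise toward this value.)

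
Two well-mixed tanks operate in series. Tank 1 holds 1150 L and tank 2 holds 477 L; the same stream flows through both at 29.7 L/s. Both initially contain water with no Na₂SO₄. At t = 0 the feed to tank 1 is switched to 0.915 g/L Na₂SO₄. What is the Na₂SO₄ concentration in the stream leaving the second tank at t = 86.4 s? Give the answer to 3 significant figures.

Species balance on tank i: dCᵢ/dt = (Cᵢ₋₁ − Cᵢ)/τᵢ with τᵢ = Vᵢ/Q.
τ₁ = 1150/29.7 = 38.721 s; τ₂ = 477/29.7 = 16.061 s.
Solving the cascade with C₁(0)=C₂(0)=0 gives C₂(t) = C_in[1 − (τ₁ e^(−t/τ₁) − τ₂ e^(−t/τ₂))/(τ₁ − τ₂)].
At t = 86.4: e^(−t/τ₁) = 0.10738, e^(−t/τ₂) = 0.0046096.
C₂ = 0.915·[1 − (38.721·0.10738 − 16.061·0.0046096)/(22.660)] = 0.915·0.81978 = 0.75010 g/L.

0.750 g/L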